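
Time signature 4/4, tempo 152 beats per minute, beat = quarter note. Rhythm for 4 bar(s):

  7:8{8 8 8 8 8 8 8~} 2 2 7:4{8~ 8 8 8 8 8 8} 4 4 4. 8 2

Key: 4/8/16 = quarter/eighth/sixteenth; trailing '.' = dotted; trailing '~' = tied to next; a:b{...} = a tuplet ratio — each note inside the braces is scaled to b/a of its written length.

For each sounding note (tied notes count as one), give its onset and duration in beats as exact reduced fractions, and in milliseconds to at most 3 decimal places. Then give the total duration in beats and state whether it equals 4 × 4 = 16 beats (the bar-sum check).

1) 0.0ms=0b +225.564ms=4/7b
2) 225.564ms=4/7b +225.564ms=4/7b
3) 451.128ms=8/7b +225.564ms=4/7b
4) 676.692ms=12/7b +225.564ms=4/7b
5) 902.256ms=16/7b +225.564ms=4/7b
6) 1127.82ms=20/7b +225.564ms=4/7b
7) 1353.383ms=24/7b +1015.038ms=18/7b
8) 2368.421ms=6b +789.474ms=2b
9) 3157.895ms=8b +225.564ms=4/7b
10) 3383.459ms=60/7b +112.782ms=2/7b
11) 3496.241ms=62/7b +112.782ms=2/7b
12) 3609.023ms=64/7b +112.782ms=2/7b
13) 3721.805ms=66/7b +112.782ms=2/7b
14) 3834.586ms=68/7b +112.782ms=2/7b
15) 3947.368ms=10b +394.737ms=1b
16) 4342.105ms=11b +394.737ms=1b
17) 4736.842ms=12b +592.105ms=3/2b
18) 5328.947ms=27/2b +197.368ms=1/2b
19) 5526.316ms=14b +789.474ms=2b
Σ=16b of 16 (152bpm 4/4) — PASS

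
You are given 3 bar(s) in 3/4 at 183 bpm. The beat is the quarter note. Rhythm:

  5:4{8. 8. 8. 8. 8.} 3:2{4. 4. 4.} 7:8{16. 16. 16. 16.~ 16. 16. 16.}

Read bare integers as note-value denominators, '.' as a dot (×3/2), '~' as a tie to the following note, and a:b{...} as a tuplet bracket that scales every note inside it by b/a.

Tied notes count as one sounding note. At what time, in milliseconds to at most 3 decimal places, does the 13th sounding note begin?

note 13 onset = 57/7b = 2669.789ms

1. 0.0ms @ 0 + 196.721ms (3/5)
2. 196.721ms @ 3/5 + 196.721ms (3/5)
3. 393.443ms @ 6/5 + 196.721ms (3/5)
4. 590.164ms @ 9/5 + 196.721ms (3/5)
5. 786.885ms @ 12/5 + 196.721ms (3/5)
6. 983.607ms @ 3 + 327.869ms (1)
7. 1311.475ms @ 4 + 327.869ms (1)
8. 1639.344ms @ 5 + 327.869ms (1)
9. 1967.213ms @ 6 + 140.515ms (3/7)
10. 2107.728ms @ 45/7 + 140.515ms (3/7)
11. 2248.244ms @ 48/7 + 140.515ms (3/7)
12. 2388.759ms @ 51/7 + 281.03ms (6/7)
13. 2669.789ms @ 57/7 + 140.515ms (3/7)
14. 2810.304ms @ 60/7 + 140.515ms (3/7)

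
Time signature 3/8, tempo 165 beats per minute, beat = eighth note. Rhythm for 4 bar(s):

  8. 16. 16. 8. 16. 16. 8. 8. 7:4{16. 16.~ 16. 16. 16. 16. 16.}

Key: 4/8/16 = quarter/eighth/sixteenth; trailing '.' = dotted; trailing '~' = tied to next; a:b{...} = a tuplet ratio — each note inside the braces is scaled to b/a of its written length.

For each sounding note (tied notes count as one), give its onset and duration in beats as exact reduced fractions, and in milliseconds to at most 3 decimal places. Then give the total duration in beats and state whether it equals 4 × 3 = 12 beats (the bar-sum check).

1) 0.0ms=0b +545.455ms=3/2b
2) 545.455ms=3/2b +272.727ms=3/4b
3) 818.182ms=9/4b +272.727ms=3/4b
4) 1090.909ms=3b +545.455ms=3/2b
5) 1636.364ms=9/2b +272.727ms=3/4b
6) 1909.091ms=21/4b +272.727ms=3/4b
7) 2181.818ms=6b +545.455ms=3/2b
8) 2727.273ms=15/2b +545.455ms=3/2b
9) 3272.727ms=9b +155.844ms=3/7b
10) 3428.571ms=66/7b +311.688ms=6/7b
11) 3740.26ms=72/7b +155.844ms=3/7b
12) 3896.104ms=75/7b +155.844ms=3/7b
13) 4051.948ms=78/7b +155.844ms=3/7b
14) 4207.792ms=81/7b +155.844ms=3/7b
Σ=12b of 12 (165bpm 3/8) — PASS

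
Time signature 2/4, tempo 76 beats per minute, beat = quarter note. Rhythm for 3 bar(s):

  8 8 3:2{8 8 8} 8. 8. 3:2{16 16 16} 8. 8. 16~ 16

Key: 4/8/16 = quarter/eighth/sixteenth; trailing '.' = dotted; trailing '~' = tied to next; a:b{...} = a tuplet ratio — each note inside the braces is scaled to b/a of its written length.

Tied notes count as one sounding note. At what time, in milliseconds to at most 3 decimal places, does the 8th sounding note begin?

note 8 onset = 7/2b = 2763.158ms

1. 0.0ms @ 0 + 394.737ms (1/2)
2. 394.737ms @ 1/2 + 394.737ms (1/2)
3. 789.474ms @ 1 + 263.158ms (1/3)
4. 1052.632ms @ 4/3 + 263.158ms (1/3)
5. 1315.789ms @ 5/3 + 263.158ms (1/3)
6. 1578.947ms @ 2 + 592.105ms (3/4)
7. 2171.053ms @ 11/4 + 592.105ms (3/4)
8. 2763.158ms @ 7/2 + 131.579ms (1/6)
9. 2894.737ms @ 11/3 + 131.579ms (1/6)
10. 3026.316ms @ 23/6 + 131.579ms (1/6)
11. 3157.895ms @ 4 + 592.105ms (3/4)
12. 3750.0ms @ 19/4 + 592.105ms (3/4)
13. 4342.105ms @ 11/2 + 394.737ms (1/2)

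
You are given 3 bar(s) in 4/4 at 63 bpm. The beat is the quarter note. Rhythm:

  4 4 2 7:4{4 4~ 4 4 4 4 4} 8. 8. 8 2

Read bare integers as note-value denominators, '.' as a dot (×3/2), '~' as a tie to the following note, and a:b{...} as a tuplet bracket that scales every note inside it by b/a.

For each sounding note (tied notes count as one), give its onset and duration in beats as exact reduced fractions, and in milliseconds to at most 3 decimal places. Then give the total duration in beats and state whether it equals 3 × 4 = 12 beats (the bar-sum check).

1) 0.0ms=0b +952.381ms=1b
2) 952.381ms=1b +952.381ms=1b
3) 1904.762ms=2b +1904.762ms=2b
4) 3809.524ms=4b +544.218ms=4/7b
5) 4353.741ms=32/7b +1088.435ms=8/7b
6) 5442.177ms=40/7b +544.218ms=4/7b
7) 5986.395ms=44/7b +544.218ms=4/7b
8) 6530.612ms=48/7b +544.218ms=4/7b
9) 7074.83ms=52/7b +544.218ms=4/7b
10) 7619.048ms=8b +714.286ms=3/4b
11) 8333.333ms=35/4b +714.286ms=3/4b
12) 9047.619ms=19/2b +476.19ms=1/2b
13) 9523.81ms=10b +1904.762ms=2b
Σ=12b of 12 (63bpm 4/4) — PASS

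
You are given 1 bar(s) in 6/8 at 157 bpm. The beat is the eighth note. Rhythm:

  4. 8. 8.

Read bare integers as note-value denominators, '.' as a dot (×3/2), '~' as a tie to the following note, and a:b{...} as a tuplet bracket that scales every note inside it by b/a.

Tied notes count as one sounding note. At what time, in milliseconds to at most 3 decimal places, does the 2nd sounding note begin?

1. 0.0ms @ 0 + 1146.497ms (3)
2. 1146.497ms @ 3 + 573.248ms (3/2)
3. 1719.745ms @ 9/2 + 573.248ms (3/2)

note 2 onset = 3b = 1146.497ms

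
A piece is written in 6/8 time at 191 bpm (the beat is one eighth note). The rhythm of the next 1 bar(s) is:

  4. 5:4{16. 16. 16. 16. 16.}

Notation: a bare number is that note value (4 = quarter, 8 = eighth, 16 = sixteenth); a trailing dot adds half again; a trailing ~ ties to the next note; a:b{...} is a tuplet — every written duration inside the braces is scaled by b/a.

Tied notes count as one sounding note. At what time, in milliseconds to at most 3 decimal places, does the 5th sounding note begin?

note 5 onset = 24/5b = 1507.853ms

1. 0.0ms @ 0 + 942.408ms (3)
2. 942.408ms @ 3 + 188.482ms (3/5)
3. 1130.89ms @ 18/5 + 188.482ms (3/5)
4. 1319.372ms @ 21/5 + 188.482ms (3/5)
5. 1507.853ms @ 24/5 + 188.482ms (3/5)
6. 1696.335ms @ 27/5 + 188.482ms (3/5)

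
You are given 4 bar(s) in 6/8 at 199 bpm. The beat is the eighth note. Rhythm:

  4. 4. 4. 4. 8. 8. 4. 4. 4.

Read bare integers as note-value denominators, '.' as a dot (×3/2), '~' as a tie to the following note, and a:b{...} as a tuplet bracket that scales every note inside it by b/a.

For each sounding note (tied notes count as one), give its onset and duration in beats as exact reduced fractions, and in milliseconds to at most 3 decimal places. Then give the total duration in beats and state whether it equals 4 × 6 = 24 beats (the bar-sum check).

1) 0.0ms=0b +904.523ms=3b
2) 904.523ms=3b +904.523ms=3b
3) 1809.045ms=6b +904.523ms=3b
4) 2713.568ms=9b +904.523ms=3b
5) 3618.09ms=12b +452.261ms=3/2b
6) 4070.352ms=27/2b +452.261ms=3/2b
7) 4522.613ms=15b +904.523ms=3b
8) 5427.136ms=18b +904.523ms=3b
9) 6331.658ms=21b +904.523ms=3b
Σ=24b of 24 (199bpm 6/8) — PASS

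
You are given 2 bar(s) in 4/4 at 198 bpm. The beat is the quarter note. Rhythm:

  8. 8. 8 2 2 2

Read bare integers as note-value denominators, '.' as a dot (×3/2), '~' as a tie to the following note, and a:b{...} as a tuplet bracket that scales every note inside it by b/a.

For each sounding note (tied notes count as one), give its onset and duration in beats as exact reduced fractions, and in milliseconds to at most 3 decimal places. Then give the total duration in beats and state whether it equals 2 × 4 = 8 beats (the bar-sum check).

1) 0.0ms=0b +227.273ms=3/4b
2) 227.273ms=3/4b +227.273ms=3/4b
3) 454.545ms=3/2b +151.515ms=1/2b
4) 606.061ms=2b +606.061ms=2b
5) 1212.121ms=4b +606.061ms=2b
6) 1818.182ms=6b +606.061ms=2b
Σ=8b of 8 (198bpm 4/4) — PASS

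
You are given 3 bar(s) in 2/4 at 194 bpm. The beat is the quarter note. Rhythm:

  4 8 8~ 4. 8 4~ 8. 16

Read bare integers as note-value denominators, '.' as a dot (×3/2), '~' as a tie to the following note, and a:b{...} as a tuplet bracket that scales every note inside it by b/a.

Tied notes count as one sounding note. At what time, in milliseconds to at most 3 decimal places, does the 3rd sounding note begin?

note 3 onset = 3/2b = 463.918ms

1. 0.0ms @ 0 + 309.278ms (1)
2. 309.278ms @ 1 + 154.639ms (1/2)
3. 463.918ms @ 3/2 + 618.557ms (2)
4. 1082.474ms @ 7/2 + 154.639ms (1/2)
5. 1237.113ms @ 4 + 541.237ms (7/4)
6. 1778.351ms @ 23/4 + 77.32ms (1/4)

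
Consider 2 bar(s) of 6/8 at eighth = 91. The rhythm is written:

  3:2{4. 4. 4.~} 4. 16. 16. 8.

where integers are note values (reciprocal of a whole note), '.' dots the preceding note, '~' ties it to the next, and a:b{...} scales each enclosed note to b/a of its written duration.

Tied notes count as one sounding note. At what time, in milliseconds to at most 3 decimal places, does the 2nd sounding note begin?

1. 0.0ms @ 0 + 1318.681ms (2)
2. 1318.681ms @ 2 + 1318.681ms (2)
3. 2637.363ms @ 4 + 3296.703ms (5)
4. 5934.066ms @ 9 + 494.505ms (3/4)
5. 6428.571ms @ 39/4 + 494.505ms (3/4)
6. 6923.077ms @ 21/2 + 989.011ms (3/2)

note 2 onset = 2b = 1318.681ms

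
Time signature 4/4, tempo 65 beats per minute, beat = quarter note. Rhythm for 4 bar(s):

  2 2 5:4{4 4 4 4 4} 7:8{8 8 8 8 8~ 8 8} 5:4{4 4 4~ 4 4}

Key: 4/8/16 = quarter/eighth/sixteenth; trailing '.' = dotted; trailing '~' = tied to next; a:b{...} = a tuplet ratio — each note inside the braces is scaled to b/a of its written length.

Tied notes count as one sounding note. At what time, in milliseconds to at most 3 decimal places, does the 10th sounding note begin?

note 10 onset = 64/7b = 8439.56ms

1. 0.0ms @ 0 + 1846.154ms (2)
2. 1846.154ms @ 2 + 1846.154ms (2)
3. 3692.308ms @ 4 + 738.462ms (4/5)
4. 4430.769ms @ 24/5 + 738.462ms (4/5)
5. 5169.231ms @ 28/5 + 738.462ms (4/5)
6. 5907.692ms @ 32/5 + 738.462ms (4/5)
7. 6646.154ms @ 36/5 + 738.462ms (4/5)
8. 7384.615ms @ 8 + 527.473ms (4/7)
9. 7912.088ms @ 60/7 + 527.473ms (4/7)
10. 8439.56ms @ 64/7 + 527.473ms (4/7)
11. 8967.033ms @ 68/7 + 527.473ms (4/7)
12. 9494.505ms @ 72/7 + 1054.945ms (8/7)
13. 10549.451ms @ 80/7 + 527.473ms (4/7)
14. 11076.923ms @ 12 + 738.462ms (4/5)
15. 11815.385ms @ 64/5 + 738.462ms (4/5)
16. 12553.846ms @ 68/5 + 1476.923ms (8/5)
17. 14030.769ms @ 76/5 + 738.462ms (4/5)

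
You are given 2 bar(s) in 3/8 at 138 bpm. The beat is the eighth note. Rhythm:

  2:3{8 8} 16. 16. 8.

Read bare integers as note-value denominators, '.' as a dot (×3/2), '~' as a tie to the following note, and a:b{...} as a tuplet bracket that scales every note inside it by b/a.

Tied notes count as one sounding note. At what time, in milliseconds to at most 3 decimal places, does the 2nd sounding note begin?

note 2 onset = 3/2b = 652.174ms

1. 0.0ms @ 0 + 652.174ms (3/2)
2. 652.174ms @ 3/2 + 652.174ms (3/2)
3. 1304.348ms @ 3 + 326.087ms (3/4)
4. 1630.435ms @ 15/4 + 326.087ms (3/4)
5. 1956.522ms @ 9/2 + 652.174ms (3/2)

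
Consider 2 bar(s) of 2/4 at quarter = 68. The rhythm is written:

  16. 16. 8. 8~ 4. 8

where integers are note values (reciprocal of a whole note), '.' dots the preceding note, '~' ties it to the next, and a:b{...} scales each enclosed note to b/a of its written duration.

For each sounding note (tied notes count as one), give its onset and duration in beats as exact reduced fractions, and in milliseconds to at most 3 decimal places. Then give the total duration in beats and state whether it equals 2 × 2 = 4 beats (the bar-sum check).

1) 0.0ms=0b +330.882ms=3/8b
2) 330.882ms=3/8b +330.882ms=3/8b
3) 661.765ms=3/4b +661.765ms=3/4b
4) 1323.529ms=3/2b +1764.706ms=2b
5) 3088.235ms=7/2b +441.176ms=1/2b
Σ=4b of 4 (68bpm 2/4) — PASS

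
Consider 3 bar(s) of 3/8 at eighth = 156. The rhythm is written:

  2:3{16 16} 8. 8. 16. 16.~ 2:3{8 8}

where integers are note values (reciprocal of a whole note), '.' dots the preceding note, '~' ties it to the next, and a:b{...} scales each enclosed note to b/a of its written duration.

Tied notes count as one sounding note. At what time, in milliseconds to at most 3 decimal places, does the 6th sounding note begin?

note 6 onset = 21/4b = 2019.231ms

1. 0.0ms @ 0 + 288.462ms (3/4)
2. 288.462ms @ 3/4 + 288.462ms (3/4)
3. 576.923ms @ 3/2 + 576.923ms (3/2)
4. 1153.846ms @ 3 + 576.923ms (3/2)
5. 1730.769ms @ 9/2 + 288.462ms (3/4)
6. 2019.231ms @ 21/4 + 865.385ms (9/4)
7. 2884.615ms @ 15/2 + 576.923ms (3/2)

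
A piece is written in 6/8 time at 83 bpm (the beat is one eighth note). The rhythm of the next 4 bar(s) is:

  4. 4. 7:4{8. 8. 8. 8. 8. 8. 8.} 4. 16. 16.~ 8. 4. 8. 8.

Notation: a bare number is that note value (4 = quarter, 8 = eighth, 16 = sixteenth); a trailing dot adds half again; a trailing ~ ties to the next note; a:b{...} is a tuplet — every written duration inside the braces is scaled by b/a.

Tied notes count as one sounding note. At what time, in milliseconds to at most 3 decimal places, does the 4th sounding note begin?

note 4 onset = 48/7b = 4956.971ms

1. 0.0ms @ 0 + 2168.675ms (3)
2. 2168.675ms @ 3 + 2168.675ms (3)
3. 4337.349ms @ 6 + 619.621ms (6/7)
4. 4956.971ms @ 48/7 + 619.621ms (6/7)
5. 5576.592ms @ 54/7 + 619.621ms (6/7)
6. 6196.213ms @ 60/7 + 619.621ms (6/7)
7. 6815.835ms @ 66/7 + 619.621ms (6/7)
8. 7435.456ms @ 72/7 + 619.621ms (6/7)
9. 8055.077ms @ 78/7 + 619.621ms (6/7)
10. 8674.699ms @ 12 + 2168.675ms (3)
11. 10843.373ms @ 15 + 542.169ms (3/4)
12. 11385.542ms @ 63/4 + 1626.506ms (9/4)
13. 13012.048ms @ 18 + 2168.675ms (3)
14. 15180.723ms @ 21 + 1084.337ms (3/2)
15. 16265.06ms @ 45/2 + 1084.337ms (3/2)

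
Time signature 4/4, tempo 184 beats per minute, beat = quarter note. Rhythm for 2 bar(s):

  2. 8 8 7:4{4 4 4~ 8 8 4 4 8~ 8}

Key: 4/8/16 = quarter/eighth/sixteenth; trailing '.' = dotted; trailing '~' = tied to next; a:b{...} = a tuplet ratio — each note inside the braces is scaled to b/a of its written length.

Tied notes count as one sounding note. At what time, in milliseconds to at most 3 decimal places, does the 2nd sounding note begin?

1. 0.0ms @ 0 + 978.261ms (3)
2. 978.261ms @ 3 + 163.043ms (1/2)
3. 1141.304ms @ 7/2 + 163.043ms (1/2)
4. 1304.348ms @ 4 + 186.335ms (4/7)
5. 1490.683ms @ 32/7 + 186.335ms (4/7)
6. 1677.019ms @ 36/7 + 279.503ms (6/7)
7. 1956.522ms @ 6 + 93.168ms (2/7)
8. 2049.689ms @ 44/7 + 186.335ms (4/7)
9. 2236.025ms @ 48/7 + 186.335ms (4/7)
10. 2422.36ms @ 52/7 + 186.335ms (4/7)

note 2 onset = 3b = 978.261ms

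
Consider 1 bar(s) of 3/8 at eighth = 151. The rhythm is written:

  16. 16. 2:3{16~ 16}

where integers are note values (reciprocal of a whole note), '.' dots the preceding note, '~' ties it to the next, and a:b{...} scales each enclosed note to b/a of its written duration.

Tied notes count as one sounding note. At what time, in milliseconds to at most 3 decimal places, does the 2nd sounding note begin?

note 2 onset = 3/4b = 298.013ms

1. 0.0ms @ 0 + 298.013ms (3/4)
2. 298.013ms @ 3/4 + 298.013ms (3/4)
3. 596.026ms @ 3/2 + 596.026ms (3/2)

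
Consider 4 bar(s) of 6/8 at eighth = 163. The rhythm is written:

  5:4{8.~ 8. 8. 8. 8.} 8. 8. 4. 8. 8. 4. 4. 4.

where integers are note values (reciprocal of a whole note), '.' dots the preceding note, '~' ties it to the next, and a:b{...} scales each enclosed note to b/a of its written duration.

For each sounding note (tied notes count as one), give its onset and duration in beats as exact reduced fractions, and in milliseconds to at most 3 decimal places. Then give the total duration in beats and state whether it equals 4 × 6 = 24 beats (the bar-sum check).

1) 0.0ms=0b +883.436ms=12/5b
2) 883.436ms=12/5b +441.718ms=6/5b
3) 1325.153ms=18/5b +441.718ms=6/5b
4) 1766.871ms=24/5b +441.718ms=6/5b
5) 2208.589ms=6b +552.147ms=3/2b
6) 2760.736ms=15/2b +552.147ms=3/2b
7) 3312.883ms=9b +1104.294ms=3b
8) 4417.178ms=12b +552.147ms=3/2b
9) 4969.325ms=27/2b +552.147ms=3/2b
10) 5521.472ms=15b +1104.294ms=3b
11) 6625.767ms=18b +1104.294ms=3b
12) 7730.061ms=21b +1104.294ms=3b
Σ=24b of 24 (163bpm 6/8) — PASS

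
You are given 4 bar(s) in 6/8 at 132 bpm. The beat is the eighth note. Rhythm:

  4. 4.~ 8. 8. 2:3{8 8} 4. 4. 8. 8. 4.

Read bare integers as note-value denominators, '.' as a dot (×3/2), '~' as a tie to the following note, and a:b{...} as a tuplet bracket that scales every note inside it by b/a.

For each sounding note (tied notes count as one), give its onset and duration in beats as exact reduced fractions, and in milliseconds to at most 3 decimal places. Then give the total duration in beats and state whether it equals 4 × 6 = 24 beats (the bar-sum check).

1) 0.0ms=0b +1363.636ms=3b
2) 1363.636ms=3b +2045.455ms=9/2b
3) 3409.091ms=15/2b +681.818ms=3/2b
4) 4090.909ms=9b +681.818ms=3/2b
5) 4772.727ms=21/2b +681.818ms=3/2b
6) 5454.545ms=12b +1363.636ms=3b
7) 6818.182ms=15b +1363.636ms=3b
8) 8181.818ms=18b +681.818ms=3/2b
9) 8863.636ms=39/2b +681.818ms=3/2b
10) 9545.455ms=21b +1363.636ms=3b
Σ=24b of 24 (132bpm 6/8) — PASS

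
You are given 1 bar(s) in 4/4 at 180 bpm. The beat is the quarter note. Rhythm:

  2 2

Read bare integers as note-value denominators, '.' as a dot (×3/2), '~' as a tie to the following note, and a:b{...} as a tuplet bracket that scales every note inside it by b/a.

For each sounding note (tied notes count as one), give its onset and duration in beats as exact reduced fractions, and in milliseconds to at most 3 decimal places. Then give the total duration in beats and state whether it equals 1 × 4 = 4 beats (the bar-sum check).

1) 0.0ms=0b +666.667ms=2b
2) 666.667ms=2b +666.667ms=2b
Σ=4b of 4 (180bpm 4/4) — PASS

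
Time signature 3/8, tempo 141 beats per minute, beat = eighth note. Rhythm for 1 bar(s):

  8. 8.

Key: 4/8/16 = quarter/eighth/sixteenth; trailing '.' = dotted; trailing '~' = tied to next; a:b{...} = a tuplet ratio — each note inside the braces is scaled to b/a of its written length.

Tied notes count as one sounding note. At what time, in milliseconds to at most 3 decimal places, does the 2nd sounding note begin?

1. 0.0ms @ 0 + 638.298ms (3/2)
2. 638.298ms @ 3/2 + 638.298ms (3/2)

note 2 onset = 3/2b = 638.298ms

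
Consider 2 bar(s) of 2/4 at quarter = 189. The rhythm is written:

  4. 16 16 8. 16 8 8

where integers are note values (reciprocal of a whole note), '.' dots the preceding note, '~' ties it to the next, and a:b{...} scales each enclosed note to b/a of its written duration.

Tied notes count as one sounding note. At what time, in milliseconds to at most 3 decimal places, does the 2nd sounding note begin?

note 2 onset = 3/2b = 476.19ms

1. 0.0ms @ 0 + 476.19ms (3/2)
2. 476.19ms @ 3/2 + 79.365ms (1/4)
3. 555.556ms @ 7/4 + 79.365ms (1/4)
4. 634.921ms @ 2 + 238.095ms (3/4)
5. 873.016ms @ 11/4 + 79.365ms (1/4)
6. 952.381ms @ 3 + 158.73ms (1/2)
7. 1111.111ms @ 7/2 + 158.73ms (1/2)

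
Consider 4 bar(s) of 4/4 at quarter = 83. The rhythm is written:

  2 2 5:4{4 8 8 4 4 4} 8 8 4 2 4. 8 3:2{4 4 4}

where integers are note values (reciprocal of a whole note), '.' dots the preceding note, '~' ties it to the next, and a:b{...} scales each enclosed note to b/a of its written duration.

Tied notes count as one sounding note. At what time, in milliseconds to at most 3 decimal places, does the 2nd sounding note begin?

note 2 onset = 2b = 1445.783ms

1. 0.0ms @ 0 + 1445.783ms (2)
2. 1445.783ms @ 2 + 1445.783ms (2)
3. 2891.566ms @ 4 + 578.313ms (4/5)
4. 3469.88ms @ 24/5 + 289.157ms (2/5)
5. 3759.036ms @ 26/5 + 289.157ms (2/5)
6. 4048.193ms @ 28/5 + 578.313ms (4/5)
7. 4626.506ms @ 32/5 + 578.313ms (4/5)
8. 5204.819ms @ 36/5 + 578.313ms (4/5)
9. 5783.133ms @ 8 + 361.446ms (1/2)
10. 6144.578ms @ 17/2 + 361.446ms (1/2)
11. 6506.024ms @ 9 + 722.892ms (1)
12. 7228.916ms @ 10 + 1445.783ms (2)
13. 8674.699ms @ 12 + 1084.337ms (3/2)
14. 9759.036ms @ 27/2 + 361.446ms (1/2)
15. 10120.482ms @ 14 + 481.928ms (2/3)
16. 10602.41ms @ 44/3 + 481.928ms (2/3)
17. 11084.337ms @ 46/3 + 481.928ms (2/3)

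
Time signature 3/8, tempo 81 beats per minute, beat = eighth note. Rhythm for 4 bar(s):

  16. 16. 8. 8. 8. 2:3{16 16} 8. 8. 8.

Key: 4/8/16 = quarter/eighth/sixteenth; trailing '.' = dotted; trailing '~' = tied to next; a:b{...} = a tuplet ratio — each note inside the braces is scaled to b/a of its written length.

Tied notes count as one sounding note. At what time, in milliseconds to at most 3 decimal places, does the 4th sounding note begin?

1. 0.0ms @ 0 + 555.556ms (3/4)
2. 555.556ms @ 3/4 + 555.556ms (3/4)
3. 1111.111ms @ 3/2 + 1111.111ms (3/2)
4. 2222.222ms @ 3 + 1111.111ms (3/2)
5. 3333.333ms @ 9/2 + 1111.111ms (3/2)
6. 4444.444ms @ 6 + 555.556ms (3/4)
7. 5000.0ms @ 27/4 + 555.556ms (3/4)
8. 5555.556ms @ 15/2 + 1111.111ms (3/2)
9. 6666.667ms @ 9 + 1111.111ms (3/2)
10. 7777.778ms @ 21/2 + 1111.111ms (3/2)

note 4 onset = 3b = 2222.222ms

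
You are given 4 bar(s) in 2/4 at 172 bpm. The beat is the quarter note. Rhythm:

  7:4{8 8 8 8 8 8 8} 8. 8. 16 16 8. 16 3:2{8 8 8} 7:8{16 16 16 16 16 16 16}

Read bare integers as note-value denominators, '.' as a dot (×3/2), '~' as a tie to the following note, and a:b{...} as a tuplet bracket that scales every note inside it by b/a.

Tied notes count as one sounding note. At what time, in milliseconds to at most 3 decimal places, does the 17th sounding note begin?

1. 0.0ms @ 0 + 99.668ms (2/7)
2. 99.668ms @ 2/7 + 99.668ms (2/7)
3. 199.336ms @ 4/7 + 99.668ms (2/7)
4. 299.003ms @ 6/7 + 99.668ms (2/7)
5. 398.671ms @ 8/7 + 99.668ms (2/7)
6. 498.339ms @ 10/7 + 99.668ms (2/7)
7. 598.007ms @ 12/7 + 99.668ms (2/7)
8. 697.674ms @ 2 + 261.628ms (3/4)
9. 959.302ms @ 11/4 + 261.628ms (3/4)
10. 1220.93ms @ 7/2 + 87.209ms (1/4)
11. 1308.14ms @ 15/4 + 87.209ms (1/4)
12. 1395.349ms @ 4 + 261.628ms (3/4)
13. 1656.977ms @ 19/4 + 87.209ms (1/4)
14. 1744.186ms @ 5 + 116.279ms (1/3)
15. 1860.465ms @ 16/3 + 116.279ms (1/3)
16. 1976.744ms @ 17/3 + 116.279ms (1/3)
17. 2093.023ms @ 6 + 99.668ms (2/7)
18. 2192.691ms @ 44/7 + 99.668ms (2/7)
19. 2292.359ms @ 46/7 + 99.668ms (2/7)
20. 2392.027ms @ 48/7 + 99.668ms (2/7)
21. 2491.694ms @ 50/7 + 99.668ms (2/7)
22. 2591.362ms @ 52/7 + 99.668ms (2/7)
23. 2691.03ms @ 54/7 + 99.668ms (2/7)

note 17 onset = 6b = 2093.023ms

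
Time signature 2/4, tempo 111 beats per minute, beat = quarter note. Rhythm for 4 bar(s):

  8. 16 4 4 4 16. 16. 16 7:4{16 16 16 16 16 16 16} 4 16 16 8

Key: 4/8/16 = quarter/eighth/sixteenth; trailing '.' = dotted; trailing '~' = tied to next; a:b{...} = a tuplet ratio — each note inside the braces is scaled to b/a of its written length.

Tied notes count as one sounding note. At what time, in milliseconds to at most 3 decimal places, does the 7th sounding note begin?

note 7 onset = 35/8b = 2364.865ms

1. 0.0ms @ 0 + 405.405ms (3/4)
2. 405.405ms @ 3/4 + 135.135ms (1/4)
3. 540.541ms @ 1 + 540.541ms (1)
4. 1081.081ms @ 2 + 540.541ms (1)
5. 1621.622ms @ 3 + 540.541ms (1)
6. 2162.162ms @ 4 + 202.703ms (3/8)
7. 2364.865ms @ 35/8 + 202.703ms (3/8)
8. 2567.568ms @ 19/4 + 135.135ms (1/4)
9. 2702.703ms @ 5 + 77.22ms (1/7)
10. 2779.923ms @ 36/7 + 77.22ms (1/7)
11. 2857.143ms @ 37/7 + 77.22ms (1/7)
12. 2934.363ms @ 38/7 + 77.22ms (1/7)
13. 3011.583ms @ 39/7 + 77.22ms (1/7)
14. 3088.803ms @ 40/7 + 77.22ms (1/7)
15. 3166.023ms @ 41/7 + 77.22ms (1/7)
16. 3243.243ms @ 6 + 540.541ms (1)
17. 3783.784ms @ 7 + 135.135ms (1/4)
18. 3918.919ms @ 29/4 + 135.135ms (1/4)
19. 4054.054ms @ 15/2 + 270.27ms (1/2)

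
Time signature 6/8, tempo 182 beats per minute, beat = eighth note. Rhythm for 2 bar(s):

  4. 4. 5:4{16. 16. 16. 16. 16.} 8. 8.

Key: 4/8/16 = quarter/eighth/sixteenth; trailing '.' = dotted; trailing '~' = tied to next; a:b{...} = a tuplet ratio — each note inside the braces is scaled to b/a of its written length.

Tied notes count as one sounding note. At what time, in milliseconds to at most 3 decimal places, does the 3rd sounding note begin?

1. 0.0ms @ 0 + 989.011ms (3)
2. 989.011ms @ 3 + 989.011ms (3)
3. 1978.022ms @ 6 + 197.802ms (3/5)
4. 2175.824ms @ 33/5 + 197.802ms (3/5)
5. 2373.626ms @ 36/5 + 197.802ms (3/5)
6. 2571.429ms @ 39/5 + 197.802ms (3/5)
7. 2769.231ms @ 42/5 + 197.802ms (3/5)
8. 2967.033ms @ 9 + 494.505ms (3/2)
9. 3461.538ms @ 21/2 + 494.505ms (3/2)

note 3 onset = 6b = 1978.022ms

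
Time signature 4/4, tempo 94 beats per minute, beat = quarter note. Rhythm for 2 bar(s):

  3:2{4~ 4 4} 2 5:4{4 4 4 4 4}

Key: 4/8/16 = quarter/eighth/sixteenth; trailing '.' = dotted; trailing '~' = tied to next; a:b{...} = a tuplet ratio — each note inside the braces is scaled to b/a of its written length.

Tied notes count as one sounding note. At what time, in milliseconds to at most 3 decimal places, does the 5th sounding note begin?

note 5 onset = 24/5b = 3063.83ms

1. 0.0ms @ 0 + 851.064ms (4/3)
2. 851.064ms @ 4/3 + 425.532ms (2/3)
3. 1276.596ms @ 2 + 1276.596ms (2)
4. 2553.191ms @ 4 + 510.638ms (4/5)
5. 3063.83ms @ 24/5 + 510.638ms (4/5)
6. 3574.468ms @ 28/5 + 510.638ms (4/5)
7. 4085.106ms @ 32/5 + 510.638ms (4/5)
8. 4595.745ms @ 36/5 + 510.638ms (4/5)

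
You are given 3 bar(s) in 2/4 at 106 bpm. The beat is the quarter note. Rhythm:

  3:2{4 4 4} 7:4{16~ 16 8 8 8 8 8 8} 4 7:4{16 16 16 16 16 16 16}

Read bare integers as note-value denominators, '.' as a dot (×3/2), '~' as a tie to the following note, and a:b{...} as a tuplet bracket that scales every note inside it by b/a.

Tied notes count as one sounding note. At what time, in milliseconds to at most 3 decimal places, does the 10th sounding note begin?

1. 0.0ms @ 0 + 377.358ms (2/3)
2. 377.358ms @ 2/3 + 377.358ms (2/3)
3. 754.717ms @ 4/3 + 377.358ms (2/3)
4. 1132.075ms @ 2 + 161.725ms (2/7)
5. 1293.801ms @ 16/7 + 161.725ms (2/7)
6. 1455.526ms @ 18/7 + 161.725ms (2/7)
7. 1617.251ms @ 20/7 + 161.725ms (2/7)
8. 1778.976ms @ 22/7 + 161.725ms (2/7)
9. 1940.701ms @ 24/7 + 161.725ms (2/7)
10. 2102.426ms @ 26/7 + 161.725ms (2/7)
11. 2264.151ms @ 4 + 566.038ms (1)
12. 2830.189ms @ 5 + 80.863ms (1/7)
13. 2911.051ms @ 36/7 + 80.863ms (1/7)
14. 2991.914ms @ 37/7 + 80.863ms (1/7)
15. 3072.776ms @ 38/7 + 80.863ms (1/7)
16. 3153.639ms @ 39/7 + 80.863ms (1/7)
17. 3234.501ms @ 40/7 + 80.863ms (1/7)
18. 3315.364ms @ 41/7 + 80.863ms (1/7)

note 10 onset = 26/7b = 2102.426ms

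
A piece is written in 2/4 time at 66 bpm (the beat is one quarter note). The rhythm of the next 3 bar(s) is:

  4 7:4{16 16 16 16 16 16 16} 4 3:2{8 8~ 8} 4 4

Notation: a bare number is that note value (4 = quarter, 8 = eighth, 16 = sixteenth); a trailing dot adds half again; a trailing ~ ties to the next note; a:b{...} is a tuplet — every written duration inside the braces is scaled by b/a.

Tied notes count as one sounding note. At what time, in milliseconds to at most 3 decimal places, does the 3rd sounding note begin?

note 3 onset = 8/7b = 1038.961ms

1. 0.0ms @ 0 + 909.091ms (1)
2. 909.091ms @ 1 + 129.87ms (1/7)
3. 1038.961ms @ 8/7 + 129.87ms (1/7)
4. 1168.831ms @ 9/7 + 129.87ms (1/7)
5. 1298.701ms @ 10/7 + 129.87ms (1/7)
6. 1428.571ms @ 11/7 + 129.87ms (1/7)
7. 1558.442ms @ 12/7 + 129.87ms (1/7)
8. 1688.312ms @ 13/7 + 129.87ms (1/7)
9. 1818.182ms @ 2 + 909.091ms (1)
10. 2727.273ms @ 3 + 303.03ms (1/3)
11. 3030.303ms @ 10/3 + 606.061ms (2/3)
12. 3636.364ms @ 4 + 909.091ms (1)
13. 4545.455ms @ 5 + 909.091ms (1)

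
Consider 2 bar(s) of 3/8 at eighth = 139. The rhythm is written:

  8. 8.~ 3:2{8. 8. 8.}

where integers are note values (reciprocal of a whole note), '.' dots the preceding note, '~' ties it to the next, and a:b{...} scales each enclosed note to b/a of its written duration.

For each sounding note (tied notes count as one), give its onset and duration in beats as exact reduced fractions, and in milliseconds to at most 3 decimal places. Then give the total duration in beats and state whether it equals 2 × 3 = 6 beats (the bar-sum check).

1) 0.0ms=0b +647.482ms=3/2b
2) 647.482ms=3/2b +1079.137ms=5/2b
3) 1726.619ms=4b +431.655ms=1b
4) 2158.273ms=5b +431.655ms=1b
Σ=6b of 6 (139bpm 3/8) — PASS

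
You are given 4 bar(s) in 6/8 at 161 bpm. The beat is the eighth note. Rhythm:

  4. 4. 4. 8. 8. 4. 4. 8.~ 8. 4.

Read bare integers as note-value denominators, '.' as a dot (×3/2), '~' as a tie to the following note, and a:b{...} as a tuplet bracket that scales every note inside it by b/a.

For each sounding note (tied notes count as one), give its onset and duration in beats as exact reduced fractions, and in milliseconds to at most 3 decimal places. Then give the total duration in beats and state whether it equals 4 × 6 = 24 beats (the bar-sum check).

1) 0.0ms=0b +1118.012ms=3b
2) 1118.012ms=3b +1118.012ms=3b
3) 2236.025ms=6b +1118.012ms=3b
4) 3354.037ms=9b +559.006ms=3/2b
5) 3913.043ms=21/2b +559.006ms=3/2b
6) 4472.05ms=12b +1118.012ms=3b
7) 5590.062ms=15b +1118.012ms=3b
8) 6708.075ms=18b +1118.012ms=3b
9) 7826.087ms=21b +1118.012ms=3b
Σ=24b of 24 (161bpm 6/8) — PASS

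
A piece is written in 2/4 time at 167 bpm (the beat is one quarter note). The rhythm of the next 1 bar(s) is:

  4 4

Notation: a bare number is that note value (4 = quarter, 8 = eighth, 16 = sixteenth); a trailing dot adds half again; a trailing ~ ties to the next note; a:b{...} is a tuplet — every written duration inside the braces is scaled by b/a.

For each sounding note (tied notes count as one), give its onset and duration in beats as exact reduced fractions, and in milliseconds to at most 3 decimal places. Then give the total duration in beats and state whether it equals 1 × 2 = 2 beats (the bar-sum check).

1) 0.0ms=0b +359.281ms=1b
2) 359.281ms=1b +359.281ms=1b
Σ=2b of 2 (167bpm 2/4) — PASS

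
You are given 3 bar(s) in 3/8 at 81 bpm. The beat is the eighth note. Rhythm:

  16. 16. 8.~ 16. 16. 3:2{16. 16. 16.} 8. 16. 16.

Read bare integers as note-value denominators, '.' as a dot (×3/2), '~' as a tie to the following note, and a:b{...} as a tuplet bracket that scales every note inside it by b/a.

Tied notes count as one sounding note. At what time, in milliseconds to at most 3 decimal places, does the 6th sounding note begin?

1. 0.0ms @ 0 + 555.556ms (3/4)
2. 555.556ms @ 3/4 + 555.556ms (3/4)
3. 1111.111ms @ 3/2 + 1666.667ms (9/4)
4. 2777.778ms @ 15/4 + 555.556ms (3/4)
5. 3333.333ms @ 9/2 + 370.37ms (1/2)
6. 3703.704ms @ 5 + 370.37ms (1/2)
7. 4074.074ms @ 11/2 + 370.37ms (1/2)
8. 4444.444ms @ 6 + 1111.111ms (3/2)
9. 5555.556ms @ 15/2 + 555.556ms (3/4)
10. 6111.111ms @ 33/4 + 555.556ms (3/4)

note 6 onset = 5b = 3703.704ms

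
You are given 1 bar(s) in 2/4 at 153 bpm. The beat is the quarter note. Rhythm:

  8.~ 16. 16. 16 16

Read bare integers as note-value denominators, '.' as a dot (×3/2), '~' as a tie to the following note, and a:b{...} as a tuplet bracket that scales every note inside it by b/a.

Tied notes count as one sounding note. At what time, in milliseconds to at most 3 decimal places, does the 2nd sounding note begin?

1. 0.0ms @ 0 + 441.176ms (9/8)
2. 441.176ms @ 9/8 + 147.059ms (3/8)
3. 588.235ms @ 3/2 + 98.039ms (1/4)
4. 686.275ms @ 7/4 + 98.039ms (1/4)

note 2 onset = 9/8b = 441.176ms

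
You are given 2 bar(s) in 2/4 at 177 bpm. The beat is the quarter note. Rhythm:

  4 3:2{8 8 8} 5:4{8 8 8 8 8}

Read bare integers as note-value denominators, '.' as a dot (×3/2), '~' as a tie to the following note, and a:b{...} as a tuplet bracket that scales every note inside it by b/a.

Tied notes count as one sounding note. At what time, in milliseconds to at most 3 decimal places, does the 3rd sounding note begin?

1. 0.0ms @ 0 + 338.983ms (1)
2. 338.983ms @ 1 + 112.994ms (1/3)
3. 451.977ms @ 4/3 + 112.994ms (1/3)
4. 564.972ms @ 5/3 + 112.994ms (1/3)
5. 677.966ms @ 2 + 135.593ms (2/5)
6. 813.559ms @ 12/5 + 135.593ms (2/5)
7. 949.153ms @ 14/5 + 135.593ms (2/5)
8. 1084.746ms @ 16/5 + 135.593ms (2/5)
9. 1220.339ms @ 18/5 + 135.593ms (2/5)

note 3 onset = 4/3b = 451.977ms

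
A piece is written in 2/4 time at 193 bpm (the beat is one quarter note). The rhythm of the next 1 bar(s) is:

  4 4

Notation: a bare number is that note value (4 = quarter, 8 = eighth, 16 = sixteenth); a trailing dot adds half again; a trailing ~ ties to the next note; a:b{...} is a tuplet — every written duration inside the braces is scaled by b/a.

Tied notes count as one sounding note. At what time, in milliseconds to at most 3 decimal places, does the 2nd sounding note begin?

1. 0.0ms @ 0 + 310.881ms (1)
2. 310.881ms @ 1 + 310.881ms (1)

note 2 onset = 1b = 310.881ms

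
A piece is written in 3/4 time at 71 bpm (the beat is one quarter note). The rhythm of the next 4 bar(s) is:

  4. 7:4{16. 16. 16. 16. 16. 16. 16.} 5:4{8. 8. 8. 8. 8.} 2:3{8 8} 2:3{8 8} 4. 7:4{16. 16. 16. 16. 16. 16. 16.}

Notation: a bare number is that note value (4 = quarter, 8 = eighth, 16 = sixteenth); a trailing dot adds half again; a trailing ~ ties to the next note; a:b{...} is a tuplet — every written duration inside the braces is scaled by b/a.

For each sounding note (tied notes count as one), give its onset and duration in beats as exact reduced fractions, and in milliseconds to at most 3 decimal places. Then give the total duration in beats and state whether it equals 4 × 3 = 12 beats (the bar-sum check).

1) 0.0ms=0b +1267.606ms=3/2b
2) 1267.606ms=3/2b +181.087ms=3/14b
3) 1448.692ms=12/7b +181.087ms=3/14b
4) 1629.779ms=27/14b +181.087ms=3/14b
5) 1810.865ms=15/7b +181.087ms=3/14b
6) 1991.952ms=33/14b +181.087ms=3/14b
7) 2173.038ms=18/7b +181.087ms=3/14b
8) 2354.125ms=39/14b +181.087ms=3/14b
9) 2535.211ms=3b +507.042ms=3/5b
10) 3042.254ms=18/5b +507.042ms=3/5b
11) 3549.296ms=21/5b +507.042ms=3/5b
12) 4056.338ms=24/5b +507.042ms=3/5b
13) 4563.38ms=27/5b +507.042ms=3/5b
14) 5070.423ms=6b +633.803ms=3/4b
15) 5704.225ms=27/4b +633.803ms=3/4b
16) 6338.028ms=15/2b +633.803ms=3/4b
17) 6971.831ms=33/4b +633.803ms=3/4b
18) 7605.634ms=9b +1267.606ms=3/2b
19) 8873.239ms=21/2b +181.087ms=3/14b
20) 9054.326ms=75/7b +181.087ms=3/14b
21) 9235.412ms=153/14b +181.087ms=3/14b
22) 9416.499ms=78/7b +181.087ms=3/14b
23) 9597.586ms=159/14b +181.087ms=3/14b
24) 9778.672ms=81/7b +181.087ms=3/14b
25) 9959.759ms=165/14b +181.087ms=3/14b
Σ=12b of 12 (71bpm 3/4) — PASS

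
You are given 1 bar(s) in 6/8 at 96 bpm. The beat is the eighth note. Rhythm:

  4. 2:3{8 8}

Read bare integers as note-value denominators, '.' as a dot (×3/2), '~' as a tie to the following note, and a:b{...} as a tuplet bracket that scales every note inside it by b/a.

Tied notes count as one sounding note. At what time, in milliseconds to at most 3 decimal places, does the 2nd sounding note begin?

1. 0.0ms @ 0 + 1875.0ms (3)
2. 1875.0ms @ 3 + 937.5ms (3/2)
3. 2812.5ms @ 9/2 + 937.5ms (3/2)

note 2 onset = 3b = 1875.0ms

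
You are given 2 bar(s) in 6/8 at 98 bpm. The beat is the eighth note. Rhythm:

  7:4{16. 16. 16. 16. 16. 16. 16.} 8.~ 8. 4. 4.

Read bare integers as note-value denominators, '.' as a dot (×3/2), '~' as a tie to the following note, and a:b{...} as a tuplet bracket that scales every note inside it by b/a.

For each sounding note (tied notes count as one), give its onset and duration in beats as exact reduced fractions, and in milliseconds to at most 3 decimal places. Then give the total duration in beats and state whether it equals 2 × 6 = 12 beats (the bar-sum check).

1) 0.0ms=0b +262.391ms=3/7b
2) 262.391ms=3/7b +262.391ms=3/7b
3) 524.781ms=6/7b +262.391ms=3/7b
4) 787.172ms=9/7b +262.391ms=3/7b
5) 1049.563ms=12/7b +262.391ms=3/7b
6) 1311.953ms=15/7b +262.391ms=3/7b
7) 1574.344ms=18/7b +262.391ms=3/7b
8) 1836.735ms=3b +1836.735ms=3b
9) 3673.469ms=6b +1836.735ms=3b
10) 5510.204ms=9b +1836.735ms=3b
Σ=12b of 12 (98bpm 6/8) — PASS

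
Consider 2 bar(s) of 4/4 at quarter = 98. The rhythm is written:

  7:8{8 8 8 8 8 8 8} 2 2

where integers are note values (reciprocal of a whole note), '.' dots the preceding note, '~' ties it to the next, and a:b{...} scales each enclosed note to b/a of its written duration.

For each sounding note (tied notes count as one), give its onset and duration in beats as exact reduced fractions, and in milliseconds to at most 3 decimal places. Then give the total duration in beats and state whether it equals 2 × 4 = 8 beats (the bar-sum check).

1) 0.0ms=0b +349.854ms=4/7b
2) 349.854ms=4/7b +349.854ms=4/7b
3) 699.708ms=8/7b +349.854ms=4/7b
4) 1049.563ms=12/7b +349.854ms=4/7b
5) 1399.417ms=16/7b +349.854ms=4/7b
6) 1749.271ms=20/7b +349.854ms=4/7b
7) 2099.125ms=24/7b +349.854ms=4/7b
8) 2448.98ms=4b +1224.49ms=2b
9) 3673.469ms=6b +1224.49ms=2b
Σ=8b of 8 (98bpm 4/4) — PASS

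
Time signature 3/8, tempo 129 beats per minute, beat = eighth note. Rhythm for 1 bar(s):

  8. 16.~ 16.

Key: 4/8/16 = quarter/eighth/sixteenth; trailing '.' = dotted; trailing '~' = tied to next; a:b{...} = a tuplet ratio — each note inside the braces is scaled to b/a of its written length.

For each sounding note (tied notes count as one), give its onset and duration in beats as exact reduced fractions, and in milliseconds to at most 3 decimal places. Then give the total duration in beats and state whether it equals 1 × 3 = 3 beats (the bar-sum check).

1) 0.0ms=0b +697.674ms=3/2b
2) 697.674ms=3/2b +697.674ms=3/2b
Σ=3b of 3 (129bpm 3/8) — PASS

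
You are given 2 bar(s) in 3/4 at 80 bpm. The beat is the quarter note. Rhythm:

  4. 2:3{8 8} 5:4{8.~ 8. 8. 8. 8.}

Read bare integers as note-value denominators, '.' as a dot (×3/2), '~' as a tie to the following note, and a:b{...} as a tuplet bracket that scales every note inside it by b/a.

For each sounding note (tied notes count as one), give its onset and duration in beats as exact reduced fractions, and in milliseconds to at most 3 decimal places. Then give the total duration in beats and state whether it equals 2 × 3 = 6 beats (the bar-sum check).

1) 0.0ms=0b +1125.0ms=3/2b
2) 1125.0ms=3/2b +562.5ms=3/4b
3) 1687.5ms=9/4b +562.5ms=3/4b
4) 2250.0ms=3b +900.0ms=6/5b
5) 3150.0ms=21/5b +450.0ms=3/5b
6) 3600.0ms=24/5b +450.0ms=3/5b
7) 4050.0ms=27/5b +450.0ms=3/5b
Σ=6b of 6 (80bpm 3/4) — PASS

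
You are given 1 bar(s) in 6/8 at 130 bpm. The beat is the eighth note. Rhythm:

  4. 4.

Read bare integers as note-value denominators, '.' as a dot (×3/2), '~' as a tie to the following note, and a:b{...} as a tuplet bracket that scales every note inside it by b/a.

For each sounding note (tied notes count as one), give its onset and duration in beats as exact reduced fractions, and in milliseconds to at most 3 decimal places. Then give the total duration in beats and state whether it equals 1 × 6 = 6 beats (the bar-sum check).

1) 0.0ms=0b +1384.615ms=3b
2) 1384.615ms=3b +1384.615ms=3b
Σ=6b of 6 (130bpm 6/8) — PASS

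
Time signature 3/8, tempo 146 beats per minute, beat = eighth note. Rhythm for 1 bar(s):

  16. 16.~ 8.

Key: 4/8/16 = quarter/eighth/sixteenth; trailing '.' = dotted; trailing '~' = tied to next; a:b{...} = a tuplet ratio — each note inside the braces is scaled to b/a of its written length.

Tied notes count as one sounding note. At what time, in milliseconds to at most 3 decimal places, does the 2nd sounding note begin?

note 2 onset = 3/4b = 308.219ms

1. 0.0ms @ 0 + 308.219ms (3/4)
2. 308.219ms @ 3/4 + 924.658ms (9/4)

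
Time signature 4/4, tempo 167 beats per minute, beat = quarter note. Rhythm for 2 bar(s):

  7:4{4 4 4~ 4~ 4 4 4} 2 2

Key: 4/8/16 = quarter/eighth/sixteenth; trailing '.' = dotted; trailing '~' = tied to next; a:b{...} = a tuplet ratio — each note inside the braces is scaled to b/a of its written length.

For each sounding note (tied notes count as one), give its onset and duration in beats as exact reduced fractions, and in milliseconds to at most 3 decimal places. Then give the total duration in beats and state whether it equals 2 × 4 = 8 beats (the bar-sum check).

1) 0.0ms=0b +205.304ms=4/7b
2) 205.304ms=4/7b +205.304ms=4/7b
3) 410.607ms=8/7b +615.911ms=12/7b
4) 1026.518ms=20/7b +205.304ms=4/7b
5) 1231.822ms=24/7b +205.304ms=4/7b
6) 1437.126ms=4b +718.563ms=2b
7) 2155.689ms=6b +718.563ms=2b
Σ=8b of 8 (167bpm 4/4) — PASS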